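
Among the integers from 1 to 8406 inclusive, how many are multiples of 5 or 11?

By inclusion–exclusion:
⌊8406/5⌋ + ⌊8406/11⌋ − ⌊8406/55⌋ = 1681 + 764 − 152 = 2293

2293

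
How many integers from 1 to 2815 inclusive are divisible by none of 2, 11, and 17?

1205

Using inclusion–exclusion:
1407 + 255 + 165 − 127 − 82 − 15 + 7 = 1610
2815 − 1610 = 1205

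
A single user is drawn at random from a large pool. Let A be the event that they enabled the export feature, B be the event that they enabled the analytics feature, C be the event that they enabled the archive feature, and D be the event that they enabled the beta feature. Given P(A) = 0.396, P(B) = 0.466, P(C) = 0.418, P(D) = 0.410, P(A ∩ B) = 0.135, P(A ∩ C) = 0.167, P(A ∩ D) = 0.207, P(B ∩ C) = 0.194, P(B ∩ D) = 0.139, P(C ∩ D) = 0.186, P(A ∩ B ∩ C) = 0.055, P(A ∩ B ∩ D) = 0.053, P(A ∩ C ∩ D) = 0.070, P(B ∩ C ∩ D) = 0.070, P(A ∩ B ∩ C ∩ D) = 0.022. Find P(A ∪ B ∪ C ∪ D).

0.888

Using inclusion–exclusion:
P(A ∪ B ∪ C ∪ D) = 0.396 + 0.466 + 0.418 + 0.410 − 0.135 − 0.167 − 0.207 − 0.194 − 0.139 − 0.186 + 0.055 + 0.053 + 0.070 + 0.070 − 0.022 = 0.888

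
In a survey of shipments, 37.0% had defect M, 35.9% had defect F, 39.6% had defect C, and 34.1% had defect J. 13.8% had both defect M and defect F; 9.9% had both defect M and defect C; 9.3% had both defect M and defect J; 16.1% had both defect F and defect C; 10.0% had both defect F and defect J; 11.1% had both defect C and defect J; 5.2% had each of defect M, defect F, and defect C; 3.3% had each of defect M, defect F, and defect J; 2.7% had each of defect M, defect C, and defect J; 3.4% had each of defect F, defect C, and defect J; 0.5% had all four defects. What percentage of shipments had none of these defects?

P(≥1) = 37.0 + 35.9 + 39.6 + 34.1 − 13.8 − 9.9 − 9.3 − 16.1 − 10.0 − 11.1 + 5.2 + 3.3 + 2.7 + 3.4 − 0.5 = 90.5%
P(none) = 100% − 90.5% = 9.5%

9.5%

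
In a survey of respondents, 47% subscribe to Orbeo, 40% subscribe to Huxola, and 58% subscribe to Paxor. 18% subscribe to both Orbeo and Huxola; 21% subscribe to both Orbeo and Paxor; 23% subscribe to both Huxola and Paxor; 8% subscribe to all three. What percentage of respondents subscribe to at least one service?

91%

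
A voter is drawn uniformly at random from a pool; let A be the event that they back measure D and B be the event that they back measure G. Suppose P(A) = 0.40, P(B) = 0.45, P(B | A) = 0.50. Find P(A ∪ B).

P(A ∩ B) = P(A)·P(B|A) = 0.40 × 0.50 = 0.20
Inclusion–exclusion gives
P(A ∪ B) = 0.40 + 0.45 − 0.20 = 0.65

0.65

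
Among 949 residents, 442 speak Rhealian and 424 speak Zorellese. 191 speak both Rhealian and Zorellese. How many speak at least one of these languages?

675

N(≥1) = 442 + 424 − 191 = 675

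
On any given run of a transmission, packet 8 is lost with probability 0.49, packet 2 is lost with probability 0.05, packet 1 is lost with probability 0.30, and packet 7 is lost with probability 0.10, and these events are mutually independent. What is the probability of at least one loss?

0.694765

Independence gives P(none) = ∏(1 − pᵢ).
P(none) = (1 − 0.49) × (1 − 0.05) × (1 − 0.30) × (1 − 0.10) = 0.51 × 0.95 × 0.70 × 0.90 = 0.305235
P(at least one) = 1 − 0.305235 = 0.694765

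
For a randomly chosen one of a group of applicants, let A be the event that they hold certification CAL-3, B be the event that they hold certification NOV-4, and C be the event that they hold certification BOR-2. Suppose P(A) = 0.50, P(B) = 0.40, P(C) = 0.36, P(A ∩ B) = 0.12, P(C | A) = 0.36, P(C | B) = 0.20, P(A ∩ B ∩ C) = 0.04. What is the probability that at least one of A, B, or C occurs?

P(A ∩ C) = P(A)·P(C|A) = 0.50 × 0.36 = 0.18
P(B ∩ C) = P(B)·P(C|B) = 0.40 × 0.20 = 0.08
P(A ∪ B ∪ C) = 0.50 + 0.40 + 0.36 − 0.12 − 0.18 − 0.08 + 0.04 = 0.92

0.92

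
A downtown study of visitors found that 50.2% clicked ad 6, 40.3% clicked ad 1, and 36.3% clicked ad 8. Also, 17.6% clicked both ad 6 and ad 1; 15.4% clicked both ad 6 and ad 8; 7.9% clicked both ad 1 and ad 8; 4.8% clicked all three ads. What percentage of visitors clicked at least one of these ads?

90.7%

P(≥1) = 50.2 + 40.3 + 36.3 − 17.6 − 15.4 − 7.9 + 4.8 = 90.7%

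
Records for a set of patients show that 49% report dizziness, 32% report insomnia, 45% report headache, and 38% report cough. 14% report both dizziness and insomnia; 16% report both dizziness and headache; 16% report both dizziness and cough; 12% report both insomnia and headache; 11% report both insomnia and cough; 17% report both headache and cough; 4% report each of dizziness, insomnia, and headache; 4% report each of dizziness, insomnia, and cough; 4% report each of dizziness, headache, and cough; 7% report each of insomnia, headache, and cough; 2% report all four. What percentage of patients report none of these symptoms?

Inclusion–exclusion gives
P(≥1) = 49 + 32 + 45 + 38 − 14 − 16 − 16 − 12 − 11 − 17 + 4 + 4 + 4 + 7 − 2 = 95%
P(none) = 100% − 95% = 5%

5%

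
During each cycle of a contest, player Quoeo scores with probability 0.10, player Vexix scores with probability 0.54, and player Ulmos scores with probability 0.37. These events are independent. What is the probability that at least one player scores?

0.73918

P(none) = (1 − 0.10) × (1 − 0.54) × (1 − 0.37) = 0.90 × 0.46 × 0.63 = 0.26082
P(at least one) = 1 − 0.26082 = 0.73918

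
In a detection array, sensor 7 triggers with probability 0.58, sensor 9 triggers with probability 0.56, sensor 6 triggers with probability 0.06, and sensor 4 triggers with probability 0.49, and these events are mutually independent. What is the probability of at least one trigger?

0.91140688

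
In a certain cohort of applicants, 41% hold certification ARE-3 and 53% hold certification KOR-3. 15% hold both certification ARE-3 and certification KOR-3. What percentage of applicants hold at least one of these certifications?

Inclusion–exclusion gives
P(≥1) = 41 + 53 − 15 = 79%

79%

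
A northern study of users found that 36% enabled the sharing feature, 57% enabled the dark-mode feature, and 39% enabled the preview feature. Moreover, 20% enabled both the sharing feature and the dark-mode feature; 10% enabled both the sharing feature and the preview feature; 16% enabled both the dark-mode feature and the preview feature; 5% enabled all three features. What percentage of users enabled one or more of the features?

P(≥1) = 36 + 57 + 39 − 20 − 10 − 16 + 5 = 91%

91%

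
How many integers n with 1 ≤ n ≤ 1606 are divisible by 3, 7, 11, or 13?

835

535 + 229 + 146 + 123 − 76 − 48 − 41 − 20 − 17 − 11 + 6 + 5 + 3 + 1 − 0 = 835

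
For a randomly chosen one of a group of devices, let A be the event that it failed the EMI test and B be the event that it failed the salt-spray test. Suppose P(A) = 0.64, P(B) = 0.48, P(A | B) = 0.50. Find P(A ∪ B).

P(A ∩ B) = P(B)·P(A|B) = 0.48 × 0.50 = 0.24
Apply inclusion-exclusion:
P(A ∪ B) = 0.64 + 0.48 − 0.24 = 0.88

0.88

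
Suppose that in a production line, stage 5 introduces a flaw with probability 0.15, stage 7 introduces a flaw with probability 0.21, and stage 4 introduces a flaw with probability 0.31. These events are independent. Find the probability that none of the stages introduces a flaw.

P(none) = (1 − 0.15) × (1 − 0.21) × (1 − 0.31) = 0.85 × 0.79 × 0.69 = 0.463335

0.463335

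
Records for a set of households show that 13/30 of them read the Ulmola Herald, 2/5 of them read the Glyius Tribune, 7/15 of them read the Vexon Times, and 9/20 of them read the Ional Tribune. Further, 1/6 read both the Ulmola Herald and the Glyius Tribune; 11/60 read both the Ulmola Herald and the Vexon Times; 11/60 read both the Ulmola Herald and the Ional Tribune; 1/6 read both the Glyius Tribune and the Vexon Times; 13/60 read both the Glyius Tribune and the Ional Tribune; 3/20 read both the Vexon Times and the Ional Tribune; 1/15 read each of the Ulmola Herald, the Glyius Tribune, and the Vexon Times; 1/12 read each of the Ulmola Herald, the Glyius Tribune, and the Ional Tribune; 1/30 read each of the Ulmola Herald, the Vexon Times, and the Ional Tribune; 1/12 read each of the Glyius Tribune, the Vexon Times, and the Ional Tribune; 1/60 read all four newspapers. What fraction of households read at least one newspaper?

14/15

Using inclusion–exclusion:
P(≥1) = 13/30 + 2/5 + 7/15 + 9/20 − 1/6 − 11/60 − 11/60 − 1/6 − 13/60 − 3/20 + 1/15 + 1/12 + 1/30 + 1/12 − 1/60 = 14/15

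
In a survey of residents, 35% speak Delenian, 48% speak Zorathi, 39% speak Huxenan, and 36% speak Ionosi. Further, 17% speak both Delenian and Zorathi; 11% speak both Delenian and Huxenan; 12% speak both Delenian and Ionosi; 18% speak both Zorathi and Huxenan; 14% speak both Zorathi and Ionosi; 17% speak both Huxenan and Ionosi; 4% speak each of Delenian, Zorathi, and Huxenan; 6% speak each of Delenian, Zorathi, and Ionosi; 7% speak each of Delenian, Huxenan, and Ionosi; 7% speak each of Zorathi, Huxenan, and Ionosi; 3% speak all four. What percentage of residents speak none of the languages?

10%

P(≥1) = 35 + 48 + 39 + 36 − 17 − 11 − 12 − 18 − 14 − 17 + 4 + 6 + 7 + 7 − 3 = 90%
P(none) = 100% − 90% = 10%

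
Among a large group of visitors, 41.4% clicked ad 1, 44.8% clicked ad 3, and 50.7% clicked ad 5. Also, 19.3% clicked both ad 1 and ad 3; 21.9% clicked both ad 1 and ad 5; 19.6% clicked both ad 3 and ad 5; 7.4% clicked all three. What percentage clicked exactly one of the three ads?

37.5%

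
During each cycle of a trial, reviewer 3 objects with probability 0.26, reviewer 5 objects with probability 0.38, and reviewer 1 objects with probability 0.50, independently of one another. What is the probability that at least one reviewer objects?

P(none) = (1 − 0.26) × (1 − 0.38) × (1 − 0.50) = 0.74 × 0.62 × 0.50 = 0.2294
P(at least one) = 1 − 0.2294 = 0.7706

0.7706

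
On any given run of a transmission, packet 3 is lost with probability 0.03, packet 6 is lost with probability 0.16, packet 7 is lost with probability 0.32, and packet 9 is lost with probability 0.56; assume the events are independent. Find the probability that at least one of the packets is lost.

0.75621184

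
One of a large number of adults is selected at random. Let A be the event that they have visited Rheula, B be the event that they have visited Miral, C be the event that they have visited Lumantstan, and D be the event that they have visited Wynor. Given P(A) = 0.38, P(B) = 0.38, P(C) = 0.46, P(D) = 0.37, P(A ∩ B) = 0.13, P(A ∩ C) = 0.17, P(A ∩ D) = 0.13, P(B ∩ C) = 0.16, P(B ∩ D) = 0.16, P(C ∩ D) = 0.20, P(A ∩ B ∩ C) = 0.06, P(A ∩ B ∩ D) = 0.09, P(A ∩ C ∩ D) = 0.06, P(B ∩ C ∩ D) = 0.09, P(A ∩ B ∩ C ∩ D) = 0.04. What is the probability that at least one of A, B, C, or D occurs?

P(A ∪ B ∪ C ∪ D) = 0.38 + 0.38 + 0.46 + 0.37 − 0.13 − 0.17 − 0.13 − 0.16 − 0.16 − 0.20 + 0.06 + 0.09 + 0.06 + 0.09 − 0.04 = 0.90

0.90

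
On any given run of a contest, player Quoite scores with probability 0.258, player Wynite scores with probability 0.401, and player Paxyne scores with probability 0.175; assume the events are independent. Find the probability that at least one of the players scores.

0.63332215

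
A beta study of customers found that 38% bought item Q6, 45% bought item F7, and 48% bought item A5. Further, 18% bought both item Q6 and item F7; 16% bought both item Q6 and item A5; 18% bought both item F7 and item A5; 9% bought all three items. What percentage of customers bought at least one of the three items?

88%

By inclusion–exclusion:
P(at least one) = 38 + 45 + 48 − 18 − 16 − 18 + 9 = 88%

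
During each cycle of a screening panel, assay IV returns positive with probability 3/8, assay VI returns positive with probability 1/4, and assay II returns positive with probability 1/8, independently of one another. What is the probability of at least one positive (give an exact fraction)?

P(none) = (1 − 3/8) × (1 − 1/4) × (1 − 1/8) = 5/8 × 3/4 × 7/8 = 105/256
P(at least one) = 1 − 105/256 = 151/256

151/256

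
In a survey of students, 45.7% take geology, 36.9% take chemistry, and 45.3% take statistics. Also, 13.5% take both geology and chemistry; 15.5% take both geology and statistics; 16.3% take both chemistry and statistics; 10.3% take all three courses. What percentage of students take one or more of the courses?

92.9%

By inclusion–exclusion:
P(≥1) = 45.7 + 36.9 + 45.3 − 13.5 − 15.5 − 16.3 + 10.3 = 92.9%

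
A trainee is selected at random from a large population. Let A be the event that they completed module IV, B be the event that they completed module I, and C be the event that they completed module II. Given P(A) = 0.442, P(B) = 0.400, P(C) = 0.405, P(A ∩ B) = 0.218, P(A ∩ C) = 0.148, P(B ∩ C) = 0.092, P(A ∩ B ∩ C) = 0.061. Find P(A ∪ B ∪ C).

By inclusion-exclusion,
P(A ∪ B ∪ C) = 0.442 + 0.400 + 0.405 − 0.218 − 0.148 − 0.092 + 0.061 = 0.850

0.850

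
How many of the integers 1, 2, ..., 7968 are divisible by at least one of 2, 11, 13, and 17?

By inclusion-exclusion,
⌊7968/2⌋ + ⌊7968/11⌋ + ⌊7968/13⌋ + ⌊7968/17⌋ − ⌊7968/22⌋ − ⌊7968/26⌋ − ⌊7968/34⌋ − ⌊7968/143⌋ − ⌊7968/187⌋ − ⌊7968/221⌋ + ⌊7968/286⌋ + ⌊7968/374⌋ + ⌊7968/442⌋ + ⌊7968/2431⌋ − ⌊7968/4862⌋ = 3984 + 724 + 612 + 468 − 362 − 306 − 234 − 55 − 42 − 36 + 27 + 21 + 18 + 3 − 1 = 4821

4821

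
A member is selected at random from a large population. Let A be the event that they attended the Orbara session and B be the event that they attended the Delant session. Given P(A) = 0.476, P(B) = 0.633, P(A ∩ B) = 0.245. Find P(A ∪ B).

0.864

P(A ∪ B) = 0.476 + 0.633 − 0.245 = 0.864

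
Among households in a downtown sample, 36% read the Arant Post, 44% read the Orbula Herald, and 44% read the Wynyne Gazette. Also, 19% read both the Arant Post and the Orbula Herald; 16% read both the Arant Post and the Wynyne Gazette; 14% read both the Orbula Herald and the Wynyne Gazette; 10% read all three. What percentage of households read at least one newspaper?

P(union) = 36 + 44 + 44 − 19 − 16 − 14 + 10 = 85%

85%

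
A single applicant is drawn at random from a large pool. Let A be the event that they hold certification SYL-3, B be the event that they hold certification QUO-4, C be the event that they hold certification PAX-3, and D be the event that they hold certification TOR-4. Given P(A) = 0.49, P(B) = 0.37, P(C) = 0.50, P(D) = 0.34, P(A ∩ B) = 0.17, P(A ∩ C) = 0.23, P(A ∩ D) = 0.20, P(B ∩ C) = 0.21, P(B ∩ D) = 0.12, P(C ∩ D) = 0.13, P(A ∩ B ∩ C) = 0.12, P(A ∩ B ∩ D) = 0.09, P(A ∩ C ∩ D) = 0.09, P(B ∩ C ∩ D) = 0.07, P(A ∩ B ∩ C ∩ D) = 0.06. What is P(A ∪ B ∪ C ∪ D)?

P(A ∪ B ∪ C ∪ D) = 0.49 + 0.37 + 0.50 + 0.34 − 0.17 − 0.23 − 0.20 − 0.21 − 0.12 − 0.13 + 0.12 + 0.09 + 0.09 + 0.07 − 0.06 = 0.95

0.95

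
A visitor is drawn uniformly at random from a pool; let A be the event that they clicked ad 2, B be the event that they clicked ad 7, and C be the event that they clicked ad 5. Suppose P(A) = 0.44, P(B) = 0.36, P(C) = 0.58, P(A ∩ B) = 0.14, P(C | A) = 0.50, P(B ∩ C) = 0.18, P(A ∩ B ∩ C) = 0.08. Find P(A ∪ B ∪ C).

P(A ∩ C) = P(A)·P(C|A) = 0.44 × 0.50 = 0.22
P(A ∪ B ∪ C) = 0.44 + 0.36 + 0.58 − 0.14 − 0.22 − 0.18 + 0.08 = 0.92

0.92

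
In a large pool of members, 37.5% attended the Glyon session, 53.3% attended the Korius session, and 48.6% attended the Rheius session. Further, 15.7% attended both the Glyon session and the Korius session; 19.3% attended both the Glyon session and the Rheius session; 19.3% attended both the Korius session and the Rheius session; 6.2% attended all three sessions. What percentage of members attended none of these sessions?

By inclusion–exclusion:
P(at least one) = 37.5 + 53.3 + 48.6 − 15.7 − 19.3 − 19.3 + 6.2 = 91.3%
P(none) = 100% − 91.3% = 8.7%

8.7%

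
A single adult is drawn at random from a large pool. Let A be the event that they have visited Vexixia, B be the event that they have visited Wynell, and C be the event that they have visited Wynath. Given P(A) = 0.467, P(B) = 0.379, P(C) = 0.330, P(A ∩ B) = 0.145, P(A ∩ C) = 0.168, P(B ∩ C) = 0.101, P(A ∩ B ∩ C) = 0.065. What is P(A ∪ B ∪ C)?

0.827

P(A ∪ B ∪ C) = 0.467 + 0.379 + 0.330 − 0.145 − 0.168 − 0.101 + 0.065 = 0.827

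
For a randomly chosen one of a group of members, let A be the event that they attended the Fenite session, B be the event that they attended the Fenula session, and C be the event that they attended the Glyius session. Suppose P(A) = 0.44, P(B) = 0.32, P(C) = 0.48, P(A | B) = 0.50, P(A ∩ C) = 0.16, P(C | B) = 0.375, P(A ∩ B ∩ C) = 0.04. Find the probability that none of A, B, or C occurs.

0.16

P(A ∩ B) = P(B)·P(A|B) = 0.32 × 0.50 = 0.16
P(B ∩ C) = P(B)·P(C|B) = 0.32 × 0.375 = 0.12
Using inclusion–exclusion:
P(A ∪ B ∪ C) = 0.44 + 0.32 + 0.48 − 0.16 − 0.16 − 0.12 + 0.04 = 0.84
P(none) = 1 − 0.84 = 0.16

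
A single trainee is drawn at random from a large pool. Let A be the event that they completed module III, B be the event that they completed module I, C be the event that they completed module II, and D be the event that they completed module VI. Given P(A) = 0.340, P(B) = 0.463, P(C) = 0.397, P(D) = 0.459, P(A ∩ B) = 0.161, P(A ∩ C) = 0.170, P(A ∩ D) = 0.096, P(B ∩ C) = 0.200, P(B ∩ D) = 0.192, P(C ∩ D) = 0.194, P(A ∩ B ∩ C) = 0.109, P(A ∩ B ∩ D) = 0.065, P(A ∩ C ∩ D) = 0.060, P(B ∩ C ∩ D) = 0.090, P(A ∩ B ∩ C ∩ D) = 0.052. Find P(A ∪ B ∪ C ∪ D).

0.918

Inclusion–exclusion gives
P(A ∪ B ∪ C ∪ D) = 0.340 + 0.463 + 0.397 + 0.459 − 0.161 − 0.170 − 0.096 − 0.200 − 0.192 − 0.194 + 0.109 + 0.065 + 0.060 + 0.090 − 0.052 = 0.918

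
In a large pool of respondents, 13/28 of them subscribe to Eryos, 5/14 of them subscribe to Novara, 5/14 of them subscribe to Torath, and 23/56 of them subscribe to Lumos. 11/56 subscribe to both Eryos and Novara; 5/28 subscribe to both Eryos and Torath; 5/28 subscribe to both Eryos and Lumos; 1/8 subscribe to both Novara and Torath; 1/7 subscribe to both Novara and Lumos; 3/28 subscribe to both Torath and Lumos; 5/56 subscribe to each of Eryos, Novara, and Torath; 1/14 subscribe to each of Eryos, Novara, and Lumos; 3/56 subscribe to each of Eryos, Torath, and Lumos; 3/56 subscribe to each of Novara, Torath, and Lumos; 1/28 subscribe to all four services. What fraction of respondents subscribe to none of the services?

Apply inclusion-exclusion:
P(at least one) = 13/28 + 5/14 + 5/14 + 23/56 − 11/56 − 5/28 − 5/28 − 1/8 − 1/7 − 3/28 + 5/56 + 1/14 + 3/56 + 3/56 − 1/28 = 25/28
P(none) = 1 − 25/28 = 3/28

3/28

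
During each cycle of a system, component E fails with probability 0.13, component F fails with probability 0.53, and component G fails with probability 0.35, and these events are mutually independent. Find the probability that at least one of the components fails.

0.734215

P(none) = (1 − 0.13) × (1 − 0.53) × (1 − 0.35) = 0.87 × 0.47 × 0.65 = 0.265785
P(at least one) = 1 − 0.265785 = 0.734215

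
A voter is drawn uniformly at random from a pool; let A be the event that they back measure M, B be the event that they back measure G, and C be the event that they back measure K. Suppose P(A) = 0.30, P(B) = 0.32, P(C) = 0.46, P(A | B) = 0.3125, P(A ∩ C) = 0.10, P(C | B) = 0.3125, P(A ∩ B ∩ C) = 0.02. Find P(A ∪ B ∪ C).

0.80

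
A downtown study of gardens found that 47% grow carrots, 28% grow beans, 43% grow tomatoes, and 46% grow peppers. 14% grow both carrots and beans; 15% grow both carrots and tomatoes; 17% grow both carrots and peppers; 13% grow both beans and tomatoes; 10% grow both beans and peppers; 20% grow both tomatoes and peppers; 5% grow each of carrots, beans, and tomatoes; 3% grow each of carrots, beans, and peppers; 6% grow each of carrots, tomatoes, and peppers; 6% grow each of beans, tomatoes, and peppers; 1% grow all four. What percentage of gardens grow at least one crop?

Inclusion–exclusion gives
P(at least one) = 47 + 28 + 43 + 46 − 14 − 15 − 17 − 13 − 10 − 20 + 5 + 3 + 6 + 6 − 1 = 94%

94%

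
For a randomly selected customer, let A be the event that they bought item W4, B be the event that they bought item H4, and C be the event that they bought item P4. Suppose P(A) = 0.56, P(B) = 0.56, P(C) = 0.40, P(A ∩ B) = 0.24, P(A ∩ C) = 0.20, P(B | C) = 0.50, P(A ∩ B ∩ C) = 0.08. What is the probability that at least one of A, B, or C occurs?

P(B ∩ C) = P(C)·P(B|C) = 0.40 × 0.50 = 0.20
P(A ∪ B ∪ C) = 0.56 + 0.56 + 0.40 − 0.24 − 0.20 − 0.20 + 0.08 = 0.96

0.96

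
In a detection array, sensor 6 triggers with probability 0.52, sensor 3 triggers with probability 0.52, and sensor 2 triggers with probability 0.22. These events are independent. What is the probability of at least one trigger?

0.820288

P(none) = (1 − 0.52) × (1 − 0.52) × (1 − 0.22) = 0.48 × 0.48 × 0.78 = 0.179712
P(at least one) = 1 − 0.179712 = 0.820288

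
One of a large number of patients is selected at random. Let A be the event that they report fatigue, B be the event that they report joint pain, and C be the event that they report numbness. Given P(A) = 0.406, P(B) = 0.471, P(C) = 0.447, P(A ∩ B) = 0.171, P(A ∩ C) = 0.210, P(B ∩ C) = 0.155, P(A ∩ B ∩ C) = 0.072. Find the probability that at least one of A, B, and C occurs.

0.860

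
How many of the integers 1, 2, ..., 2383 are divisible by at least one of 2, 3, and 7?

1701

By inclusion–exclusion:
floor(2383/2) + floor(2383/3) + floor(2383/7) − floor(2383/6) − floor(2383/14) − floor(2383/21) + floor(2383/42) = 1191 + 794 + 340 − 397 − 170 − 113 + 56 = 1701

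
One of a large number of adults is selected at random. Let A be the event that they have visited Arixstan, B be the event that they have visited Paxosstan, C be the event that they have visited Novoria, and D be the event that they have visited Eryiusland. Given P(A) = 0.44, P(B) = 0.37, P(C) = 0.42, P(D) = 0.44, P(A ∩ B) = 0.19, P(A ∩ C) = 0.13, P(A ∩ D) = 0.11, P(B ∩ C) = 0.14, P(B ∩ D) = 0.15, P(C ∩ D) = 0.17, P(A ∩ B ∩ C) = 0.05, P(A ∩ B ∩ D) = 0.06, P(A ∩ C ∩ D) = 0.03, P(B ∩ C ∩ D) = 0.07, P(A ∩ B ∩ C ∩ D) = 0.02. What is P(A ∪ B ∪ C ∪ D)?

0.97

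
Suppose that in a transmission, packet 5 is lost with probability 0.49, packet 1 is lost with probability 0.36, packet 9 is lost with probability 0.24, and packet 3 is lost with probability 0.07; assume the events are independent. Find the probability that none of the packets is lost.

0.23069952

Since the events are independent, P(none) is the product of the individual non-occurrence probabilities.
P(none) = (1 − 0.49) × (1 − 0.36) × (1 − 0.24) × (1 − 0.07) = 0.51 × 0.64 × 0.76 × 0.93 = 0.23069952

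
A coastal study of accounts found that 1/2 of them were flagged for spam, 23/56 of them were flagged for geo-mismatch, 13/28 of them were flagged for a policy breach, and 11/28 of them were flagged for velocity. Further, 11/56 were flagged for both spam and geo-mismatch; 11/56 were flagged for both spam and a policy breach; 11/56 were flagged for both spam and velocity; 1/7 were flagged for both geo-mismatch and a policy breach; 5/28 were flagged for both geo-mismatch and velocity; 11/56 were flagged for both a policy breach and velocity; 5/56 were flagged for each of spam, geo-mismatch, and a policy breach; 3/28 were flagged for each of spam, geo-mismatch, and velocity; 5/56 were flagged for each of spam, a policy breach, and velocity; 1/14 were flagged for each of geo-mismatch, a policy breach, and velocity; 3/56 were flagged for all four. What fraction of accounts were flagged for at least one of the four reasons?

P(union) = 1/2 + 23/56 + 13/28 + 11/28 − 11/56 − 11/56 − 11/56 − 1/7 − 5/28 − 11/56 + 5/56 + 3/28 + 5/56 + 1/14 − 3/56 = 27/28

27/28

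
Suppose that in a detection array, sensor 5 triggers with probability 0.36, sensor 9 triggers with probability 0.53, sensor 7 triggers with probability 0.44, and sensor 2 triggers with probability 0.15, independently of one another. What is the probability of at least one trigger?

0.8568192

Independence gives P(none) = ∏(1 − pᵢ).
P(none) = (1 − 0.36) × (1 − 0.53) × (1 − 0.44) × (1 − 0.15) = 0.64 × 0.47 × 0.56 × 0.85 = 0.1431808
P(at least one) = 1 − 0.1431808 = 0.8568192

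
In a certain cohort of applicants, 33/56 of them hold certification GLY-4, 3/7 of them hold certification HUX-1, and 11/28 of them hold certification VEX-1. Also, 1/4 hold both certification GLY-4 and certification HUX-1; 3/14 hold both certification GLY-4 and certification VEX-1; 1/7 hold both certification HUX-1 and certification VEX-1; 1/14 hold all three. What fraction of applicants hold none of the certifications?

By inclusion-exclusion,
P(≥1) = 33/56 + 3/7 + 11/28 − 1/4 − 3/14 − 1/7 + 1/14 = 7/8
P(none) = 1 − 7/8 = 1/8

1/8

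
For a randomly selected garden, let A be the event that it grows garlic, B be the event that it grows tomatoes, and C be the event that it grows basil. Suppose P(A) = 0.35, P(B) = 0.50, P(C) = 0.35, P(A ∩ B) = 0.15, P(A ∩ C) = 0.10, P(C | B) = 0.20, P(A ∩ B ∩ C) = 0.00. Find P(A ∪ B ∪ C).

0.85

P(B ∩ C) = P(B)·P(C|B) = 0.50 × 0.20 = 0.10
P(A ∪ B ∪ C) = 0.35 + 0.50 + 0.35 − 0.15 − 0.10 − 0.10 + 0.00 = 0.85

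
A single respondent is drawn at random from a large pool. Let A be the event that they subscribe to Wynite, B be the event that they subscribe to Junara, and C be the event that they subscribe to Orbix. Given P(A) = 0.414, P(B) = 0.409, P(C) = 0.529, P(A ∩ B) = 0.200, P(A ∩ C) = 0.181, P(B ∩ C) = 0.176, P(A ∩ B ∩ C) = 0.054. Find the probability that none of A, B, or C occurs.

P(A ∪ B ∪ C) = 0.414 + 0.409 + 0.529 − 0.200 − 0.181 − 0.176 + 0.054 = 0.849
P(none) = 1 − 0.849 = 0.151

0.151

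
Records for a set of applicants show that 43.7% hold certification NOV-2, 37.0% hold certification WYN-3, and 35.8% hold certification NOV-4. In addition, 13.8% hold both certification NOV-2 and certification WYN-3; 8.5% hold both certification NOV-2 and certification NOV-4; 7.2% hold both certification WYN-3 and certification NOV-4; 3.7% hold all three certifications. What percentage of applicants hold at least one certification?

Inclusion–exclusion gives
P(union) = 43.7 + 37.0 + 35.8 − 13.8 − 8.5 − 7.2 + 3.7 = 90.7%

90.7%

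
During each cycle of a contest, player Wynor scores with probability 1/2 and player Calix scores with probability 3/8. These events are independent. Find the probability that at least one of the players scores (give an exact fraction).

11/16

P(none) = (1 − 1/2) × (1 − 3/8) = 1/2 × 5/8 = 5/16
P(at least one) = 1 − 5/16 = 11/16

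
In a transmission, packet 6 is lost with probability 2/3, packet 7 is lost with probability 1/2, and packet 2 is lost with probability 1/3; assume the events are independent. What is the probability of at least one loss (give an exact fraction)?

8/9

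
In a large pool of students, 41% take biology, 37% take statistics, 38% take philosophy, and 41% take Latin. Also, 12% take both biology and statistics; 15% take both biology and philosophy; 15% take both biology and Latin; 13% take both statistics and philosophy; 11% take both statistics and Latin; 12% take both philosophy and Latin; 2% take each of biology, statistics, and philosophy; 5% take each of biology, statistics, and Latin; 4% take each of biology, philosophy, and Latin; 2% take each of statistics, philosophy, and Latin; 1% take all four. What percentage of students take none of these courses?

By inclusion-exclusion,
P(at least one) = 41 + 37 + 38 + 41 − 12 − 15 − 15 − 13 − 11 − 12 + 2 + 5 + 4 + 2 − 1 = 91%
P(none) = 100% − 91% = 9%

9%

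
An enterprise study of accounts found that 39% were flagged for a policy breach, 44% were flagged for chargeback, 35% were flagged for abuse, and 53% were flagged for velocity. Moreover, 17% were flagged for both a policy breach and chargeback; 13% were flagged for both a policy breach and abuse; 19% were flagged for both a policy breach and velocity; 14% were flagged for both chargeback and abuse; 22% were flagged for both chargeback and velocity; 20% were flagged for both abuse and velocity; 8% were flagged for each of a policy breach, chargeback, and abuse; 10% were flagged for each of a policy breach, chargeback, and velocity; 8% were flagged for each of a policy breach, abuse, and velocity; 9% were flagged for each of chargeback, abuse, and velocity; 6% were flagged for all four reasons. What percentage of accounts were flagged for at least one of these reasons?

Using inclusion–exclusion:
P(union) = 39 + 44 + 35 + 53 − 17 − 13 − 19 − 14 − 22 − 20 + 8 + 10 + 8 + 9 − 6 = 95%

95%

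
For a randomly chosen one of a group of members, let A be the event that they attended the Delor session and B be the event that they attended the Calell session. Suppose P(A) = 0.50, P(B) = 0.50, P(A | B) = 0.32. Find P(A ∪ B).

P(A ∩ B) = P(B)·P(A|B) = 0.50 × 0.32 = 0.16
P(A ∪ B) = 0.50 + 0.50 − 0.16 = 0.84

0.84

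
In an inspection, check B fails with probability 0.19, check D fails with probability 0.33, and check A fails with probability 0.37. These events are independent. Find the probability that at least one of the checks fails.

Since the events are independent, P(none) is the product of the individual non-occurrence probabilities.
P(none) = (1 − 0.19) × (1 − 0.33) × (1 − 0.37) = 0.81 × 0.67 × 0.63 = 0.341901
P(at least one) = 1 − 0.341901 = 0.658099

0.658099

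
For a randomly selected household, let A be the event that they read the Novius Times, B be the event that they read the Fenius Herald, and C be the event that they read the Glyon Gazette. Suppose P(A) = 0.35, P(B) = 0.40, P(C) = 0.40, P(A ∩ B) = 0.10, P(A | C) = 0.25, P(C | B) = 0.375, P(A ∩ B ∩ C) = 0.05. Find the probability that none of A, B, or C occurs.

0.15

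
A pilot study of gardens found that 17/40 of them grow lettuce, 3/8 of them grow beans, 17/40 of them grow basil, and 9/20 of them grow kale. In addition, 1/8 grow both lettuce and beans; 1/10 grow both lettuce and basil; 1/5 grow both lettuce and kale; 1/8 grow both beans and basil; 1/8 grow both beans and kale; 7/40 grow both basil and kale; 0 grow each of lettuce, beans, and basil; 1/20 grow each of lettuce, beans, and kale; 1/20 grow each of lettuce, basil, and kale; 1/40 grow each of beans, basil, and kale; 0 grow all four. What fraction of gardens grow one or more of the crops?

By inclusion-exclusion,
P(≥1) = 17/40 + 3/8 + 17/40 + 9/20 − 1/8 − 1/10 − 1/5 − 1/8 − 1/8 − 7/40 + 0 + 1/20 + 1/20 + 1/40 − 0 = 19/20

19/20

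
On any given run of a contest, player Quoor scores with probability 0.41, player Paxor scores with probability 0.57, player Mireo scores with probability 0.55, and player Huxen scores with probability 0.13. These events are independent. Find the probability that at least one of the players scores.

P(none) = (1 − 0.41) × (1 − 0.57) × (1 − 0.55) × (1 − 0.13) = 0.59 × 0.43 × 0.45 × 0.87 = 0.09932355
P(at least one) = 1 − 0.09932355 = 0.90067645

0.90067645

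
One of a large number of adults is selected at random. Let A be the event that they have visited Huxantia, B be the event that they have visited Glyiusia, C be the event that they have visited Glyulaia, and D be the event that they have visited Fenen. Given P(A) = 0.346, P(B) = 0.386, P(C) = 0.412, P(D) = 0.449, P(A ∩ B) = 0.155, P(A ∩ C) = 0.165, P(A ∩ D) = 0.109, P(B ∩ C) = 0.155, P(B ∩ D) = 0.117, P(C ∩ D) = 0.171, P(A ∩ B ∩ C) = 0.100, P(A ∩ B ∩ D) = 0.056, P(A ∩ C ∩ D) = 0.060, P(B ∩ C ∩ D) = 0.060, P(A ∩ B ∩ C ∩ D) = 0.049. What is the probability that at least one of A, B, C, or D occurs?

By inclusion-exclusion,
P(A ∪ B ∪ C ∪ D) = 0.346 + 0.386 + 0.412 + 0.449 − 0.155 − 0.165 − 0.109 − 0.155 − 0.117 − 0.171 + 0.100 + 0.056 + 0.060 + 0.060 − 0.049 = 0.948

0.948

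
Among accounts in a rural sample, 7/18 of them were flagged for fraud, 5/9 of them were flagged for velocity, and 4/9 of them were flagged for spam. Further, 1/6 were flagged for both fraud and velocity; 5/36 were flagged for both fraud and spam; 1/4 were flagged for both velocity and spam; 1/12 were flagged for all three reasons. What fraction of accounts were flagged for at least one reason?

P(at least one) = 7/18 + 5/9 + 4/9 − 1/6 − 5/36 − 1/4 + 1/12 = 11/12

11/12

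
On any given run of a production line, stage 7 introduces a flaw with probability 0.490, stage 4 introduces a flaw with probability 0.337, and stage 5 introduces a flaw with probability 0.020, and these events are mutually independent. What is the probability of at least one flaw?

P(none) = (1 − 0.490) × (1 − 0.337) × (1 − 0.020) = 0.510 × 0.663 × 0.980 = 0.3313674
P(at least one) = 1 − 0.3313674 = 0.6686326

0.6686326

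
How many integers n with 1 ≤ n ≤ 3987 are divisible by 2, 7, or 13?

2409

1993 + 569 + 306 − 284 − 153 − 43 + 21 = 2409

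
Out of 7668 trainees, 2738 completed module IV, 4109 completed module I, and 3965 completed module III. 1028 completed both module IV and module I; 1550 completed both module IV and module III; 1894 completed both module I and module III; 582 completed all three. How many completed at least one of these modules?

N(≥1) = 2738 + 4109 + 3965 − 1028 − 1550 − 1894 + 582 = 6922

6922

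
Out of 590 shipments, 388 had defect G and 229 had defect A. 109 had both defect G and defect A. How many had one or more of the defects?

508

By inclusion–exclusion:
|union| = 388 + 229 − 109 = 508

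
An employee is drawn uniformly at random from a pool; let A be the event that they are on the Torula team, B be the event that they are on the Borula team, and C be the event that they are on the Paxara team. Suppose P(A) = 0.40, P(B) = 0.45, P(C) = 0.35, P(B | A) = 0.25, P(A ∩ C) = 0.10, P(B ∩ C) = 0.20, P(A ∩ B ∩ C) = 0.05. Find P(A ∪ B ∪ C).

0.85

P(A ∩ B) = P(A)·P(B|A) = 0.40 × 0.25 = 0.10
Using inclusion–exclusion:
P(A ∪ B ∪ C) = 0.40 + 0.45 + 0.35 − 0.10 − 0.10 − 0.20 + 0.05 = 0.85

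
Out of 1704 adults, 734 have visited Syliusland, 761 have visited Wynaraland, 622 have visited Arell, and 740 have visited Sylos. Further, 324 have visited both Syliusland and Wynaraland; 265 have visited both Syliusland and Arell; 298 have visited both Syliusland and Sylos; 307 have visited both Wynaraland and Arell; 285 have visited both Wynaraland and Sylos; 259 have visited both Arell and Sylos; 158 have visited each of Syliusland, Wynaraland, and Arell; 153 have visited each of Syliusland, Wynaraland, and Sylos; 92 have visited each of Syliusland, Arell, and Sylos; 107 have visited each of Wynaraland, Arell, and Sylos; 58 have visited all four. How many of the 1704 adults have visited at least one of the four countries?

N(≥1) = 734 + 761 + 622 + 740 − 324 − 265 − 298 − 307 − 285 − 259 + 158 + 153 + 92 + 107 − 58 = 1571

1571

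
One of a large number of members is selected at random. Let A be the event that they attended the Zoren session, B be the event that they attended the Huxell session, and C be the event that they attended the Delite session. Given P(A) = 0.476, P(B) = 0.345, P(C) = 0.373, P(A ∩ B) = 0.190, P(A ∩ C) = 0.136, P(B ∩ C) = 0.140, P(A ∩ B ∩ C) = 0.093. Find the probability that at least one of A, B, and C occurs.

0.821

Apply inclusion-exclusion:
P(A ∪ B ∪ C) = 0.476 + 0.345 + 0.373 − 0.190 − 0.136 − 0.140 + 0.093 = 0.821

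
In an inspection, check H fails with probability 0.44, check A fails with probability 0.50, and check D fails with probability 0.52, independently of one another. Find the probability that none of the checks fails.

Independence gives P(none) = ∏(1 − pᵢ).
P(none) = (1 − 0.44) × (1 − 0.50) × (1 − 0.52) = 0.56 × 0.50 × 0.48 = 0.1344

0.1344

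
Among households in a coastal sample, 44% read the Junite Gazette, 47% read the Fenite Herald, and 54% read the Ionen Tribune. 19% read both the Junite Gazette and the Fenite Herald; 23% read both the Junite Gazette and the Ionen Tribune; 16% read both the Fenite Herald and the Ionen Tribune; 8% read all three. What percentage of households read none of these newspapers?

P(union) = 44 + 47 + 54 − 19 − 23 − 16 + 8 = 95%
P(none) = 100% − 95% = 5%

5%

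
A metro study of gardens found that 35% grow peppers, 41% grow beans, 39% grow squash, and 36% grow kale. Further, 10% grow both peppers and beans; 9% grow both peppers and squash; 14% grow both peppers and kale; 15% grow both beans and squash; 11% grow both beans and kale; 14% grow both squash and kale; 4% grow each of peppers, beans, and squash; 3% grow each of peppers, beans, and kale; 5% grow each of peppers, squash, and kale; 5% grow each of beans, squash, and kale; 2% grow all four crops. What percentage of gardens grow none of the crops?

P(union) = 35 + 41 + 39 + 36 − 10 − 9 − 14 − 15 − 11 − 14 + 4 + 3 + 5 + 5 − 2 = 93%
P(none) = 100% − 93% = 7%

7%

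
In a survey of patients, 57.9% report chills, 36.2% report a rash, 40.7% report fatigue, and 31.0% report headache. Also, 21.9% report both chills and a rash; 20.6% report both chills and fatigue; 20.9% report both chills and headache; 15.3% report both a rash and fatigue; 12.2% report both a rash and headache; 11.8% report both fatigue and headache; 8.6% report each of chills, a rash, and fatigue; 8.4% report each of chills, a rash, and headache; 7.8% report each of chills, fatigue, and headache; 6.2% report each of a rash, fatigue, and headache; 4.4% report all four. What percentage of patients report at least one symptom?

P(at least one) = 57.9 + 36.2 + 40.7 + 31.0 − 21.9 − 20.6 − 20.9 − 15.3 − 12.2 − 11.8 + 8.6 + 8.4 + 7.8 + 6.2 − 4.4 = 89.7%

89.7%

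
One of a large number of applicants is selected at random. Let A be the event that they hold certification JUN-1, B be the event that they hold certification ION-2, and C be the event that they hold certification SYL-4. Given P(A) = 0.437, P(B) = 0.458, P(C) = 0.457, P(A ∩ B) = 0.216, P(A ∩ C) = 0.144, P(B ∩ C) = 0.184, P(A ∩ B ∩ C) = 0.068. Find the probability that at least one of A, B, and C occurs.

Apply inclusion-exclusion:
P(A ∪ B ∪ C) = 0.437 + 0.458 + 0.457 − 0.216 − 0.144 − 0.184 + 0.068 = 0.876

0.876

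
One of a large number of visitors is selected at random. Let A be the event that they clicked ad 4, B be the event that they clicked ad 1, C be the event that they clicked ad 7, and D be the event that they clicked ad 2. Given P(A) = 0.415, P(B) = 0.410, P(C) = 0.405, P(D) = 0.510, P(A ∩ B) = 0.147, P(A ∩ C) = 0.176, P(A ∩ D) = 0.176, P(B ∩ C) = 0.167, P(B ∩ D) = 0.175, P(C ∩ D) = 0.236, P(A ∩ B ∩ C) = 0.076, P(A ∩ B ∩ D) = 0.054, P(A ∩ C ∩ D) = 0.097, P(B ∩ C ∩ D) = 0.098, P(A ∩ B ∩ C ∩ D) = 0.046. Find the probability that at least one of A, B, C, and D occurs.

0.942

By inclusion-exclusion,
P(A ∪ B ∪ C ∪ D) = 0.415 + 0.410 + 0.405 + 0.510 − 0.147 − 0.176 − 0.176 − 0.167 − 0.175 − 0.236 + 0.076 + 0.054 + 0.097 + 0.098 − 0.046 = 0.942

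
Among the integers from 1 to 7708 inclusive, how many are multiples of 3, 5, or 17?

Using inclusion–exclusion:
2569 + 1541 + 453 − 513 − 151 − 90 + 30 = 3839

3839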